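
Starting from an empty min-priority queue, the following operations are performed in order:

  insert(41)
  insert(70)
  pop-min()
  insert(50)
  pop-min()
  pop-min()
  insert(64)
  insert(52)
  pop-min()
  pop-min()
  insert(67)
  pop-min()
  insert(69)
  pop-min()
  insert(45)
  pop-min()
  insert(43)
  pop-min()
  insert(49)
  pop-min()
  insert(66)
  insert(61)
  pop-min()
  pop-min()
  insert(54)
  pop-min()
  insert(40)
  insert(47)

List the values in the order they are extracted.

41, 50, 70, 52, 64, 67, 69, 45, 43, 49, 61, 66, 54

insert 41 → {41}
insert 70 → {41, 70}
pop-min → 41; now {70}
insert 50 → {50, 70}
pop-min → 50; now {70}
pop-min → 70; now {}
insert 64 → {64}
insert 52 → {52, 64}
pop-min → 52; now {64}
pop-min → 64; now {}
insert 67 → {67}
pop-min → 67; now {}
insert 69 → {69}
pop-min → 69; now {}
insert 45 → {45}
pop-min → 45; now {}
insert 43 → {43}
pop-min → 43; now {}
insert 49 → {49}
pop-min → 49; now {}
insert 66 → {66}
insert 61 → {61, 66}
pop-min → 61; now {66}
pop-min → 66; now {}
insert 54 → {54}
pop-min → 54; now {}
insert 40 → {40}
insert 47 → {40, 47}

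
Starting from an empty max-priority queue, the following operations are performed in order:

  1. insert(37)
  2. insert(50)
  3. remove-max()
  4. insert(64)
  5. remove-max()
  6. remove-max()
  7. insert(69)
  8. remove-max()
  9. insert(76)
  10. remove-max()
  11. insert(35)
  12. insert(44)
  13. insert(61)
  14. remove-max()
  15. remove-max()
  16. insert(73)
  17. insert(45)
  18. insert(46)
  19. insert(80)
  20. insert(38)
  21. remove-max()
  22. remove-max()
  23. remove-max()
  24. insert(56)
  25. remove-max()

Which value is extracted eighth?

insert 37 → {37}
insert 50 → {50, 37}
remove-max → 50; now {37}
insert 64 → {64, 37}
remove-max → 64; now {37}
remove-max → 37; now {}
insert 69 → {69}
remove-max → 69; now {}
insert 76 → {76}
remove-max → 76; now {}
insert 35 → {35}
insert 44 → {44, 35}
insert 61 → {61, 44, 35}
remove-max → 61; now {44, 35}
remove-max → 44; now {35}
insert 73 → {73, 35}
insert 45 → {73, 45, 35}
insert 46 → {73, 46, 45, 35}
insert 80 → {80, 73, 46, 45, 35}
insert 38 → {80, 73, 46, 45, 38, 35}
remove-max → 80; now {73, 46, 45, 38, 35}
remove-max → 73; now {46, 45, 38, 35}
remove-max → 46; now {45, 38, 35}
insert 56 → {56, 45, 38, 35}
remove-max → 56; now {45, 38, 35}

80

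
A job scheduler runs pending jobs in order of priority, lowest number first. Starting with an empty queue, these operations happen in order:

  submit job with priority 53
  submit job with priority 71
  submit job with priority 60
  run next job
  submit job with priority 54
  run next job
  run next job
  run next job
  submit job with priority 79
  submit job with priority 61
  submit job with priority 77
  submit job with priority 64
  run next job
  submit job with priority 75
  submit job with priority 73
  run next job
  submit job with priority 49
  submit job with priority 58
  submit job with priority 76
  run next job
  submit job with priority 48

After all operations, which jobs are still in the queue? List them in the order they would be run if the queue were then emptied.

48 → 58 → 73 → 75 → 76 → 77 → 79

insert 53 → {53}
insert 71 → {53, 71}
insert 60 → {53, 60, 71}
run next job → 53; now {60, 71}
insert 54 → {54, 60, 71}
run next job → 54; now {60, 71}
run next job → 60; now {71}
run next job → 71; now {}
insert 79 → {79}
insert 61 → {61, 79}
insert 77 → {61, 77, 79}
insert 64 → {61, 64, 77, 79}
run next job → 61; now {64, 77, 79}
insert 75 → {64, 75, 77, 79}
insert 73 → {64, 73, 75, 77, 79}
run next job → 64; now {73, 75, 77, 79}
insert 49 → {49, 73, 75, 77, 79}
insert 58 → {49, 58, 73, 75, 77, 79}
insert 76 → {49, 58, 73, 75, 76, 77, 79}
run next job → 49; now {58, 73, 75, 76, 77, 79}
insert 48 → {48, 58, 73, 75, 76, 77, 79}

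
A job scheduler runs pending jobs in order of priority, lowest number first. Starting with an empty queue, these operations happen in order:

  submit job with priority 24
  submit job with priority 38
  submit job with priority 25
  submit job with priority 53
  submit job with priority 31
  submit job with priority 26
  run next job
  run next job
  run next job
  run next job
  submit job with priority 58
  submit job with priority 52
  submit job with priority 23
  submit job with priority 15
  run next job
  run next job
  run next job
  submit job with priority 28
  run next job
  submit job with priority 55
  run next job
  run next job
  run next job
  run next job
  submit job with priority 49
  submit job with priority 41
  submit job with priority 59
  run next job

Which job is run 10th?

53

insert 24 → {24}
insert 38 → {24, 38}
insert 25 → {24, 25, 38}
insert 53 → {24, 25, 38, 53}
insert 31 → {24, 25, 31, 38, 53}
insert 26 → {24, 25, 26, 31, 38, 53}
run next job → 24; now {25, 26, 31, 38, 53}
run next job → 25; now {26, 31, 38, 53}
run next job → 26; now {31, 38, 53}
run next job → 31; now {38, 53}
insert 58 → {38, 53, 58}
insert 52 → {38, 52, 53, 58}
insert 23 → {23, 38, 52, 53, 58}
insert 15 → {15, 23, 38, 52, 53, 58}
run next job → 15; now {23, 38, 52, 53, 58}
run next job → 23; now {38, 52, 53, 58}
run next job → 38; now {52, 53, 58}
insert 28 → {28, 52, 53, 58}
run next job → 28; now {52, 53, 58}
insert 55 → {52, 53, 55, 58}
run next job → 52; now {53, 55, 58}
run next job → 53; now {55, 58}
run next job → 55; now {58}
run next job → 58; now {}
insert 49 → {49}
insert 41 → {41, 49}
insert 59 → {41, 49, 59}
run next job → 41; now {49, 59}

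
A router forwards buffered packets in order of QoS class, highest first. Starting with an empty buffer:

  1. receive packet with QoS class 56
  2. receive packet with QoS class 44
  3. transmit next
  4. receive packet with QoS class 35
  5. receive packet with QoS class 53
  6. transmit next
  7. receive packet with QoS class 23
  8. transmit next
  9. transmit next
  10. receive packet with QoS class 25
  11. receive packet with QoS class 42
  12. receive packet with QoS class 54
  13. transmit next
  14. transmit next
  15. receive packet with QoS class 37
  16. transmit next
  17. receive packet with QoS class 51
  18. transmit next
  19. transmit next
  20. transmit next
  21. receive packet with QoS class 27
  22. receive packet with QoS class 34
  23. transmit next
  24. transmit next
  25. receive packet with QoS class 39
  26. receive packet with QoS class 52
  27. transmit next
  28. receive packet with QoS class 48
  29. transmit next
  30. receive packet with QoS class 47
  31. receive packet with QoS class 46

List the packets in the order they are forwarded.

56, 53, 44, 35, 54, 42, 37, 51, 25, 23, 34, 27, 52, 48

insert 56 → {56}
insert 44 → {56, 44}
transmit next → 56; now {44}
insert 35 → {44, 35}
insert 53 → {53, 44, 35}
transmit next → 53; now {44, 35}
insert 23 → {44, 35, 23}
transmit next → 44; now {35, 23}
transmit next → 35; now {23}
insert 25 → {25, 23}
insert 42 → {42, 25, 23}
insert 54 → {54, 42, 25, 23}
transmit next → 54; now {42, 25, 23}
transmit next → 42; now {25, 23}
insert 37 → {37, 25, 23}
transmit next → 37; now {25, 23}
insert 51 → {51, 25, 23}
transmit next → 51; now {25, 23}
transmit next → 25; now {23}
transmit next → 23; now {}
insert 27 → {27}
insert 34 → {34, 27}
transmit next → 34; now {27}
transmit next → 27; now {}
insert 39 → {39}
insert 52 → {52, 39}
transmit next → 52; now {39}
insert 48 → {48, 39}
transmit next → 48; now {39}
insert 47 → {47, 39}
insert 46 → {47, 46, 39}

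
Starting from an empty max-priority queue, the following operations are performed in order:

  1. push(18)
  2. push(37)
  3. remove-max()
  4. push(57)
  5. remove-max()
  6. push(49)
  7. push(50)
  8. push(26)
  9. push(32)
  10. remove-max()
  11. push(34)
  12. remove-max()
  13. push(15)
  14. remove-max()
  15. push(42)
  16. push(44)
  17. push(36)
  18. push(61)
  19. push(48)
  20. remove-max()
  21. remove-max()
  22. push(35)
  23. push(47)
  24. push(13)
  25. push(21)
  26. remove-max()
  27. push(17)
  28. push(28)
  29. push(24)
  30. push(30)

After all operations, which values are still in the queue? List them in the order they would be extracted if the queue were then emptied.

[44, 42, 36, 35, 32, 30, 28, 26, 24, 21, 18, 17, 15, 13]

insert 18 → {18}
insert 37 → {37, 18}
remove-max → 37; now {18}
insert 57 → {57, 18}
remove-max → 57; now {18}
insert 49 → {49, 18}
insert 50 → {50, 49, 18}
insert 26 → {50, 49, 26, 18}
insert 32 → {50, 49, 32, 26, 18}
remove-max → 50; now {49, 32, 26, 18}
insert 34 → {49, 34, 32, 26, 18}
remove-max → 49; now {34, 32, 26, 18}
insert 15 → {34, 32, 26, 18, 15}
remove-max → 34; now {32, 26, 18, 15}
insert 42 → {42, 32, 26, 18, 15}
insert 44 → {44, 42, 32, 26, 18, 15}
insert 36 → {44, 42, 36, 32, 26, 18, 15}
insert 61 → {61, 44, 42, 36, 32, 26, 18, 15}
insert 48 → {61, 48, 44, 42, 36, 32, 26, 18, 15}
remove-max → 61; now {48, 44, 42, 36, 32, 26, 18, 15}
remove-max → 48; now {44, 42, 36, 32, 26, 18, 15}
insert 35 → {44, 42, 36, 35, 32, 26, 18, 15}
insert 47 → {47, 44, 42, 36, 35, 32, 26, 18, 15}
insert 13 → {47, 44, 42, 36, 35, 32, 26, 18, 15, 13}
insert 21 → {47, 44, 42, 36, 35, 32, 26, 21, 18, 15, 13}
remove-max → 47; now {44, 42, 36, 35, 32, 26, 21, 18, 15, 13}
insert 17 → {44, 42, 36, 35, 32, 26, 21, 18, 17, 15, 13}
insert 28 → {44, 42, 36, 35, 32, 28, 26, 21, 18, 17, 15, 13}
insert 24 → {44, 42, 36, 35, 32, 28, 26, 24, 21, 18, 17, 15, 13}
insert 30 → {44, 42, 36, 35, 32, 30, 28, 26, 24, 21, 18, 17, 15, 13}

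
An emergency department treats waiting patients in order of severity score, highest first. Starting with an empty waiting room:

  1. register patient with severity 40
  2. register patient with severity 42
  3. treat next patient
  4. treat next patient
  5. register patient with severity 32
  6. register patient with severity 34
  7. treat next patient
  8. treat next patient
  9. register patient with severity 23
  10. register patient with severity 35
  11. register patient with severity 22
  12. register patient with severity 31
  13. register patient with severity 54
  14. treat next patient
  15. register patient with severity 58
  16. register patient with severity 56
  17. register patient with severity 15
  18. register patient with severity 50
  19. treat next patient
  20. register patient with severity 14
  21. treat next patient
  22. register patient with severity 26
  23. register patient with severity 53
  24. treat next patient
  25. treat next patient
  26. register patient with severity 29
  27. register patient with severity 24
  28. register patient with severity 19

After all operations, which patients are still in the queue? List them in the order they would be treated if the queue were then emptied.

35, 31, 29, 26, 24, 23, 22, 19, 15, 14

insert 40 → {40}
insert 42 → {42, 40}
treat next patient → 42; now {40}
treat next patient → 40; now {}
insert 32 → {32}
insert 34 → {34, 32}
treat next patient → 34; now {32}
treat next patient → 32; now {}
insert 23 → {23}
insert 35 → {35, 23}
insert 22 → {35, 23, 22}
insert 31 → {35, 31, 23, 22}
insert 54 → {54, 35, 31, 23, 22}
treat next patient → 54; now {35, 31, 23, 22}
insert 58 → {58, 35, 31, 23, 22}
insert 56 → {58, 56, 35, 31, 23, 22}
insert 15 → {58, 56, 35, 31, 23, 22, 15}
insert 50 → {58, 56, 50, 35, 31, 23, 22, 15}
treat next patient → 58; now {56, 50, 35, 31, 23, 22, 15}
insert 14 → {56, 50, 35, 31, 23, 22, 15, 14}
treat next patient → 56; now {50, 35, 31, 23, 22, 15, 14}
insert 26 → {50, 35, 31, 26, 23, 22, 15, 14}
insert 53 → {53, 50, 35, 31, 26, 23, 22, 15, 14}
treat next patient → 53; now {50, 35, 31, 26, 23, 22, 15, 14}
treat next patient → 50; now {35, 31, 26, 23, 22, 15, 14}
insert 29 → {35, 31, 29, 26, 23, 22, 15, 14}
insert 24 → {35, 31, 29, 26, 24, 23, 22, 15, 14}
insert 19 → {35, 31, 29, 26, 24, 23, 22, 19, 15, 14}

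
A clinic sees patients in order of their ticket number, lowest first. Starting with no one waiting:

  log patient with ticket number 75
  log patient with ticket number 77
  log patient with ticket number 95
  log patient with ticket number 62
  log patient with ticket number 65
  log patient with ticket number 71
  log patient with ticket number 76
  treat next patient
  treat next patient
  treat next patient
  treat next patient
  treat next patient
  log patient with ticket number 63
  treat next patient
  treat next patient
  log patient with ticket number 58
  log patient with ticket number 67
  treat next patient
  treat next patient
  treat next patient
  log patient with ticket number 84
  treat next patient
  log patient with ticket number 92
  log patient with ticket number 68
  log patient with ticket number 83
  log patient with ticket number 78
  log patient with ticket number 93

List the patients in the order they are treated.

insert 75 → {75}
insert 77 → {75, 77}
insert 95 → {75, 77, 95}
insert 62 → {62, 75, 77, 95}
insert 65 → {62, 65, 75, 77, 95}
insert 71 → {62, 65, 71, 75, 77, 95}
insert 76 → {62, 65, 71, 75, 76, 77, 95}
treat next patient → 62; now {65, 71, 75, 76, 77, 95}
treat next patient → 65; now {71, 75, 76, 77, 95}
treat next patient → 71; now {75, 76, 77, 95}
treat next patient → 75; now {76, 77, 95}
treat next patient → 76; now {77, 95}
insert 63 → {63, 77, 95}
treat next patient → 63; now {77, 95}
treat next patient → 77; now {95}
insert 58 → {58, 95}
insert 67 → {58, 67, 95}
treat next patient → 58; now {67, 95}
treat next patient → 67; now {95}
treat next patient → 95; now {}
insert 84 → {84}
treat next patient → 84; now {}
insert 92 → {92}
insert 68 → {68, 92}
insert 83 → {68, 83, 92}
insert 78 → {68, 78, 83, 92}
insert 93 → {68, 78, 83, 92, 93}

[62, 65, 71, 75, 76, 63, 77, 58, 67, 95, 84]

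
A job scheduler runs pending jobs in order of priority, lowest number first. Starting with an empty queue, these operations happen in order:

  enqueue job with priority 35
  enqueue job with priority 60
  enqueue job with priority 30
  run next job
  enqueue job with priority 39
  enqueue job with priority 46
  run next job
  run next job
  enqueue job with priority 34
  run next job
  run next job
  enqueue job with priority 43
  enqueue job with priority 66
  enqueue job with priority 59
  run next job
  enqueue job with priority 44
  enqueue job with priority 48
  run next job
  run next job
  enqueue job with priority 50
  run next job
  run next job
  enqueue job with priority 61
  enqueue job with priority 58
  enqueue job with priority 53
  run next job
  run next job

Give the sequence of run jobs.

insert 35 → {35}
insert 60 → {35, 60}
insert 30 → {30, 35, 60}
run next job → 30; now {35, 60}
insert 39 → {35, 39, 60}
insert 46 → {35, 39, 46, 60}
run next job → 35; now {39, 46, 60}
run next job → 39; now {46, 60}
insert 34 → {34, 46, 60}
run next job → 34; now {46, 60}
run next job → 46; now {60}
insert 43 → {43, 60}
insert 66 → {43, 60, 66}
insert 59 → {43, 59, 60, 66}
run next job → 43; now {59, 60, 66}
insert 44 → {44, 59, 60, 66}
insert 48 → {44, 48, 59, 60, 66}
run next job → 44; now {48, 59, 60, 66}
run next job → 48; now {59, 60, 66}
insert 50 → {50, 59, 60, 66}
run next job → 50; now {59, 60, 66}
run next job → 59; now {60, 66}
insert 61 → {60, 61, 66}
insert 58 → {58, 60, 61, 66}
insert 53 → {53, 58, 60, 61, 66}
run next job → 53; now {58, 60, 61, 66}
run next job → 58; now {60, 61, 66}

30 → 35 → 39 → 34 → 46 → 43 → 44 → 48 → 50 → 59 → 53 → 58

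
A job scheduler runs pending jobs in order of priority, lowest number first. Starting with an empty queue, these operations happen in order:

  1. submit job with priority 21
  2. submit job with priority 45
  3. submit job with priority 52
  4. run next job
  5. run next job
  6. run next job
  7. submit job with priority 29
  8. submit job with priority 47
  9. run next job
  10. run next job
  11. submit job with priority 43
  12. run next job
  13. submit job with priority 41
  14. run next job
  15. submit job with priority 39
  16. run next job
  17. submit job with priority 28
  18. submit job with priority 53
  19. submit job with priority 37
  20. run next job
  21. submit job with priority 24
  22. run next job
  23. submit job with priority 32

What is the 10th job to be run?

insert 21 → {21}
insert 45 → {21, 45}
insert 52 → {21, 45, 52}
run next job → 21; now {45, 52}
run next job → 45; now {52}
run next job → 52; now {}
insert 29 → {29}
insert 47 → {29, 47}
run next job → 29; now {47}
run next job → 47; now {}
insert 43 → {43}
run next job → 43; now {}
insert 41 → {41}
run next job → 41; now {}
insert 39 → {39}
run next job → 39; now {}
insert 28 → {28}
insert 53 → {28, 53}
insert 37 → {28, 37, 53}
run next job → 28; now {37, 53}
insert 24 → {24, 37, 53}
run next job → 24; now {37, 53}
insert 32 → {32, 37, 53}

24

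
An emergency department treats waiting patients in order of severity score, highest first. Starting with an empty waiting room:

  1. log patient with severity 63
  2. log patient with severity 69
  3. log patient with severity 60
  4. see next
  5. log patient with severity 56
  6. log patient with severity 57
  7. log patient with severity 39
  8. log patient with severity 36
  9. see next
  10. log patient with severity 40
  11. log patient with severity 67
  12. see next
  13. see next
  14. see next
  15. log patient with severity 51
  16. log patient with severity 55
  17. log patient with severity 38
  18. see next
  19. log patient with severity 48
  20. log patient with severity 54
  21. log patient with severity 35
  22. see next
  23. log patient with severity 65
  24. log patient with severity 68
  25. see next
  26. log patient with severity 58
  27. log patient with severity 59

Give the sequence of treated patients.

[69, 63, 67, 60, 57, 56, 55, 68]

insert 63 → {63}
insert 69 → {69, 63}
insert 60 → {69, 63, 60}
see next → 69; now {63, 60}
insert 56 → {63, 60, 56}
insert 57 → {63, 60, 57, 56}
insert 39 → {63, 60, 57, 56, 39}
insert 36 → {63, 60, 57, 56, 39, 36}
see next → 63; now {60, 57, 56, 39, 36}
insert 40 → {60, 57, 56, 40, 39, 36}
insert 67 → {67, 60, 57, 56, 40, 39, 36}
see next → 67; now {60, 57, 56, 40, 39, 36}
see next → 60; now {57, 56, 40, 39, 36}
see next → 57; now {56, 40, 39, 36}
insert 51 → {56, 51, 40, 39, 36}
insert 55 → {56, 55, 51, 40, 39, 36}
insert 38 → {56, 55, 51, 40, 39, 38, 36}
see next → 56; now {55, 51, 40, 39, 38, 36}
insert 48 → {55, 51, 48, 40, 39, 38, 36}
insert 54 → {55, 54, 51, 48, 40, 39, 38, 36}
insert 35 → {55, 54, 51, 48, 40, 39, 38, 36, 35}
see next → 55; now {54, 51, 48, 40, 39, 38, 36, 35}
insert 65 → {65, 54, 51, 48, 40, 39, 38, 36, 35}
insert 68 → {68, 65, 54, 51, 48, 40, 39, 38, 36, 35}
see next → 68; now {65, 54, 51, 48, 40, 39, 38, 36, 35}
insert 58 → {65, 58, 54, 51, 48, 40, 39, 38, 36, 35}
insert 59 → {65, 59, 58, 54, 51, 48, 40, 39, 38, 36, 35}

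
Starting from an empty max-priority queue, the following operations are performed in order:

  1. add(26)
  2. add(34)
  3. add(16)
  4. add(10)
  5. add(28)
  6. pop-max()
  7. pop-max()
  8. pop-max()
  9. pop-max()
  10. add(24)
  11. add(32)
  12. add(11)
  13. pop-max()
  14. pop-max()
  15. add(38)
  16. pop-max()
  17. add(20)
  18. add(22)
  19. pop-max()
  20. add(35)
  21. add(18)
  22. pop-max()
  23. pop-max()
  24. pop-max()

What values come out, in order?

insert 26 → {26}
insert 34 → {34, 26}
insert 16 → {34, 26, 16}
insert 10 → {34, 26, 16, 10}
insert 28 → {34, 28, 26, 16, 10}
pop-max → 34; now {28, 26, 16, 10}
pop-max → 28; now {26, 16, 10}
pop-max → 26; now {16, 10}
pop-max → 16; now {10}
insert 24 → {24, 10}
insert 32 → {32, 24, 10}
insert 11 → {32, 24, 11, 10}
pop-max → 32; now {24, 11, 10}
pop-max → 24; now {11, 10}
insert 38 → {38, 11, 10}
pop-max → 38; now {11, 10}
insert 20 → {20, 11, 10}
insert 22 → {22, 20, 11, 10}
pop-max → 22; now {20, 11, 10}
insert 35 → {35, 20, 11, 10}
insert 18 → {35, 20, 18, 11, 10}
pop-max → 35; now {20, 18, 11, 10}
pop-max → 20; now {18, 11, 10}
pop-max → 18; now {11, 10}

34 → 28 → 26 → 16 → 32 → 24 → 38 → 22 → 35 → 20 → 18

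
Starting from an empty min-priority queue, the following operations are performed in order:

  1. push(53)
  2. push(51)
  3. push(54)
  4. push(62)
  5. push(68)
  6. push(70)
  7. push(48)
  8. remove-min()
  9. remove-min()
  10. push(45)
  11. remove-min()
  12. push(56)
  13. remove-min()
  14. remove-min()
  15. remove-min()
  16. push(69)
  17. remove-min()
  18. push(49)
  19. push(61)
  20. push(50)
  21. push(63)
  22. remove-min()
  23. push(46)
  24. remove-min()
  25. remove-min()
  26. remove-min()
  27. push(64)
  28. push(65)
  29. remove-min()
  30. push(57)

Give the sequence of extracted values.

insert 53 → {53}
insert 51 → {51, 53}
insert 54 → {51, 53, 54}
insert 62 → {51, 53, 54, 62}
insert 68 → {51, 53, 54, 62, 68}
insert 70 → {51, 53, 54, 62, 68, 70}
insert 48 → {48, 51, 53, 54, 62, 68, 70}
remove-min → 48; now {51, 53, 54, 62, 68, 70}
remove-min → 51; now {53, 54, 62, 68, 70}
insert 45 → {45, 53, 54, 62, 68, 70}
remove-min → 45; now {53, 54, 62, 68, 70}
insert 56 → {53, 54, 56, 62, 68, 70}
remove-min → 53; now {54, 56, 62, 68, 70}
remove-min → 54; now {56, 62, 68, 70}
remove-min → 56; now {62, 68, 70}
insert 69 → {62, 68, 69, 70}
remove-min → 62; now {68, 69, 70}
insert 49 → {49, 68, 69, 70}
insert 61 → {49, 61, 68, 69, 70}
insert 50 → {49, 50, 61, 68, 69, 70}
insert 63 → {49, 50, 61, 63, 68, 69, 70}
remove-min → 49; now {50, 61, 63, 68, 69, 70}
insert 46 → {46, 50, 61, 63, 68, 69, 70}
remove-min → 46; now {50, 61, 63, 68, 69, 70}
remove-min → 50; now {61, 63, 68, 69, 70}
remove-min → 61; now {63, 68, 69, 70}
insert 64 → {63, 64, 68, 69, 70}
insert 65 → {63, 64, 65, 68, 69, 70}
remove-min → 63; now {64, 65, 68, 69, 70}
insert 57 → {57, 64, 65, 68, 69, 70}

48 → 51 → 45 → 53 → 54 → 56 → 62 → 49 → 46 → 50 → 61 → 63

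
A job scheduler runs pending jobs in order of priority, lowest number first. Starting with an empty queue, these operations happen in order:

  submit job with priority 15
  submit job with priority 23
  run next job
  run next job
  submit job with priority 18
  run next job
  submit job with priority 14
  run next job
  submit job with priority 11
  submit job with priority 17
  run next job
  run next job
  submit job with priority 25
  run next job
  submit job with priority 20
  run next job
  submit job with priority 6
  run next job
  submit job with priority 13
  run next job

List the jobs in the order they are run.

insert 15 → {15}
insert 23 → {15, 23}
run next job → 15; now {23}
run next job → 23; now {}
insert 18 → {18}
run next job → 18; now {}
insert 14 → {14}
run next job → 14; now {}
insert 11 → {11}
insert 17 → {11, 17}
run next job → 11; now {17}
run next job → 17; now {}
insert 25 → {25}
run next job → 25; now {}
insert 20 → {20}
run next job → 20; now {}
insert 6 → {6}
run next job → 6; now {}
insert 13 → {13}
run next job → 13; now {}

15 → 23 → 18 → 14 → 11 → 17 → 25 → 20 → 6 → 13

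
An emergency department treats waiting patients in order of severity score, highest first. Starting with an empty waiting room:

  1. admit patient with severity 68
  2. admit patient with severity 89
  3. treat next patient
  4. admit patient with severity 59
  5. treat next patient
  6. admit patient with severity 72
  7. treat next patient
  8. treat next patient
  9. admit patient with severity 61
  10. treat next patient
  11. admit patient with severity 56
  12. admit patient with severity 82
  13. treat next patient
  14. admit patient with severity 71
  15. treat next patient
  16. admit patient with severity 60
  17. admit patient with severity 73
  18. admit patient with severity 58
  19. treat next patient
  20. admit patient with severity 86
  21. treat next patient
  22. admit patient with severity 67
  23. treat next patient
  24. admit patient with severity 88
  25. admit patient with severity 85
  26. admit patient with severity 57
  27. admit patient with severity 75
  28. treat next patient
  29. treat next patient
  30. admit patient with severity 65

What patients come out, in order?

89 → 68 → 72 → 59 → 61 → 82 → 71 → 73 → 86 → 67 → 88 → 85

insert 68 → {68}
insert 89 → {89, 68}
treat next patient → 89; now {68}
insert 59 → {68, 59}
treat next patient → 68; now {59}
insert 72 → {72, 59}
treat next patient → 72; now {59}
treat next patient → 59; now {}
insert 61 → {61}
treat next patient → 61; now {}
insert 56 → {56}
insert 82 → {82, 56}
treat next patient → 82; now {56}
insert 71 → {71, 56}
treat next patient → 71; now {56}
insert 60 → {60, 56}
insert 73 → {73, 60, 56}
insert 58 → {73, 60, 58, 56}
treat next patient → 73; now {60, 58, 56}
insert 86 → {86, 60, 58, 56}
treat next patient → 86; now {60, 58, 56}
insert 67 → {67, 60, 58, 56}
treat next patient → 67; now {60, 58, 56}
insert 88 → {88, 60, 58, 56}
insert 85 → {88, 85, 60, 58, 56}
insert 57 → {88, 85, 60, 58, 57, 56}
insert 75 → {88, 85, 75, 60, 58, 57, 56}
treat next patient → 88; now {85, 75, 60, 58, 57, 56}
treat next patient → 85; now {75, 60, 58, 57, 56}
insert 65 → {75, 65, 60, 58, 57, 56}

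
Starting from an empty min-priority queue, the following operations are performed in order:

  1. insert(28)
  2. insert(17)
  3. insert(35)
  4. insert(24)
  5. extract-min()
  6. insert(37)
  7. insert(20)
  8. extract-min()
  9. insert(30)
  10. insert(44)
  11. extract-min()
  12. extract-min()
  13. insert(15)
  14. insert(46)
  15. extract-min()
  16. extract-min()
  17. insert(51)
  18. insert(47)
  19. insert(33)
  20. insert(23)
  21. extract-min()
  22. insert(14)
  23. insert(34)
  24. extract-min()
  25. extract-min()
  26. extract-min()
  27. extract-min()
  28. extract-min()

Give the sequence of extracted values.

17, 20, 24, 28, 15, 30, 23, 14, 33, 34, 35, 37

insert 28 → {28}
insert 17 → {17, 28}
insert 35 → {17, 28, 35}
insert 24 → {17, 24, 28, 35}
extract-min → 17; now {24, 28, 35}
insert 37 → {24, 28, 35, 37}
insert 20 → {20, 24, 28, 35, 37}
extract-min → 20; now {24, 28, 35, 37}
insert 30 → {24, 28, 30, 35, 37}
insert 44 → {24, 28, 30, 35, 37, 44}
extract-min → 24; now {28, 30, 35, 37, 44}
extract-min → 28; now {30, 35, 37, 44}
insert 15 → {15, 30, 35, 37, 44}
insert 46 → {15, 30, 35, 37, 44, 46}
extract-min → 15; now {30, 35, 37, 44, 46}
extract-min → 30; now {35, 37, 44, 46}
insert 51 → {35, 37, 44, 46, 51}
insert 47 → {35, 37, 44, 46, 47, 51}
insert 33 → {33, 35, 37, 44, 46, 47, 51}
insert 23 → {23, 33, 35, 37, 44, 46, 47, 51}
extract-min → 23; now {33, 35, 37, 44, 46, 47, 51}
insert 14 → {14, 33, 35, 37, 44, 46, 47, 51}
insert 34 → {14, 33, 34, 35, 37, 44, 46, 47, 51}
extract-min → 14; now {33, 34, 35, 37, 44, 46, 47, 51}
extract-min → 33; now {34, 35, 37, 44, 46, 47, 51}
extract-min → 34; now {35, 37, 44, 46, 47, 51}
extract-min → 35; now {37, 44, 46, 47, 51}
extract-min → 37; now {44, 46, 47, 51}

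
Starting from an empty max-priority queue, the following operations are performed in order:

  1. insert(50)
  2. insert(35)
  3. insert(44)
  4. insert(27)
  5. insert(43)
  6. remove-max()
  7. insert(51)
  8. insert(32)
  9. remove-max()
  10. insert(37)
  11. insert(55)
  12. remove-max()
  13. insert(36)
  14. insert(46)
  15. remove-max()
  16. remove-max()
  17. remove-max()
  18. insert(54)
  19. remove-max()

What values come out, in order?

[50, 51, 55, 46, 44, 43, 54]

insert 50 → {50}
insert 35 → {50, 35}
insert 44 → {50, 44, 35}
insert 27 → {50, 44, 35, 27}
insert 43 → {50, 44, 43, 35, 27}
remove-max → 50; now {44, 43, 35, 27}
insert 51 → {51, 44, 43, 35, 27}
insert 32 → {51, 44, 43, 35, 32, 27}
remove-max → 51; now {44, 43, 35, 32, 27}
insert 37 → {44, 43, 37, 35, 32, 27}
insert 55 → {55, 44, 43, 37, 35, 32, 27}
remove-max → 55; now {44, 43, 37, 35, 32, 27}
insert 36 → {44, 43, 37, 36, 35, 32, 27}
insert 46 → {46, 44, 43, 37, 36, 35, 32, 27}
remove-max → 46; now {44, 43, 37, 36, 35, 32, 27}
remove-max → 44; now {43, 37, 36, 35, 32, 27}
remove-max → 43; now {37, 36, 35, 32, 27}
insert 54 → {54, 37, 36, 35, 32, 27}
remove-max → 54; now {37, 36, 35, 32, 27}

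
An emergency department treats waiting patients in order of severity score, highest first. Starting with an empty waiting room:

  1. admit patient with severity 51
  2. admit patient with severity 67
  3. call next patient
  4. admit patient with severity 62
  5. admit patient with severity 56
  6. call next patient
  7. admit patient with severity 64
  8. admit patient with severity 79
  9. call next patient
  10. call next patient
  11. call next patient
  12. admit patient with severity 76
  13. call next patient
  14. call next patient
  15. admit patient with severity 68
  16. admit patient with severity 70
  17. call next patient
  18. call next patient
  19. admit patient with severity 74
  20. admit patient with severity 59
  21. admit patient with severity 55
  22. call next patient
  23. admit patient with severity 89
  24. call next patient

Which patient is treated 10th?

insert 51 → {51}
insert 67 → {67, 51}
call next patient → 67; now {51}
insert 62 → {62, 51}
insert 56 → {62, 56, 51}
call next patient → 62; now {56, 51}
insert 64 → {64, 56, 51}
insert 79 → {79, 64, 56, 51}
call next patient → 79; now {64, 56, 51}
call next patient → 64; now {56, 51}
call next patient → 56; now {51}
insert 76 → {76, 51}
call next patient → 76; now {51}
call next patient → 51; now {}
insert 68 → {68}
insert 70 → {70, 68}
call next patient → 70; now {68}
call next patient → 68; now {}
insert 74 → {74}
insert 59 → {74, 59}
insert 55 → {74, 59, 55}
call next patient → 74; now {59, 55}
insert 89 → {89, 59, 55}
call next patient → 89; now {59, 55}

74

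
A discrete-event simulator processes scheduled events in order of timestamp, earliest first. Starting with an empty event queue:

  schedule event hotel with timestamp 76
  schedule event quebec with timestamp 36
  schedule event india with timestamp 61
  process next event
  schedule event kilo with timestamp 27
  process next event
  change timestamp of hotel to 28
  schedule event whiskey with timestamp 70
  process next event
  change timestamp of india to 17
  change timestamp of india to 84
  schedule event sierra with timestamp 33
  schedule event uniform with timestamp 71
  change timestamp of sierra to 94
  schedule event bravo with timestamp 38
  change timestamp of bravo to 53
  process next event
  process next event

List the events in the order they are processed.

add hotel (timestamp 76) → {hotel:76}
add quebec (timestamp 36) → {quebec:36, hotel:76}
add india (timestamp 61) → {quebec:36, india:61, hotel:76}
process next event → quebec; now {india:61, hotel:76}
add kilo (timestamp 27) → {kilo:27, india:61, hotel:76}
process next event → kilo; now {india:61, hotel:76}
update hotel to timestamp 28 → {hotel:28, india:61}
add whiskey (timestamp 70) → {hotel:28, india:61, whiskey:70}
process next event → hotel; now {india:61, whiskey:70}
update india to timestamp 17 → {india:17, whiskey:70}
update india to timestamp 84 → {whiskey:70, india:84}
add sierra (timestamp 33) → {sierra:33, whiskey:70, india:84}
add uniform (timestamp 71) → {sierra:33, whiskey:70, uniform:71, india:84}
update sierra to timestamp 94 → {whiskey:70, uniform:71, india:84, sierra:94}
add bravo (timestamp 38) → {bravo:38, whiskey:70, uniform:71, india:84, sierra:94}
update bravo to timestamp 53 → {bravo:53, whiskey:70, uniform:71, india:84, sierra:94}
process next event → bravo; now {whiskey:70, uniform:71, india:84, sierra:94}
process next event → whiskey; now {uniform:71, india:84, sierra:94}

quebec → kilo → hotel → bravo → whiskey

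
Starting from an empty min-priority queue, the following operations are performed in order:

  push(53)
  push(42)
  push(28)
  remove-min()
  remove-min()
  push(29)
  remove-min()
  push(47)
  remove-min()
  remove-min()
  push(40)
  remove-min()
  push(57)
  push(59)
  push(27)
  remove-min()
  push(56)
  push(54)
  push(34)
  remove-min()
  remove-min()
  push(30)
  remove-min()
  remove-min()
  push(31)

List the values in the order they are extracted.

insert 53 → {53}
insert 42 → {42, 53}
insert 28 → {28, 42, 53}
remove-min → 28; now {42, 53}
remove-min → 42; now {53}
insert 29 → {29, 53}
remove-min → 29; now {53}
insert 47 → {47, 53}
remove-min → 47; now {53}
remove-min → 53; now {}
insert 40 → {40}
remove-min → 40; now {}
insert 57 → {57}
insert 59 → {57, 59}
insert 27 → {27, 57, 59}
remove-min → 27; now {57, 59}
insert 56 → {56, 57, 59}
insert 54 → {54, 56, 57, 59}
insert 34 → {34, 54, 56, 57, 59}
remove-min → 34; now {54, 56, 57, 59}
remove-min → 54; now {56, 57, 59}
insert 30 → {30, 56, 57, 59}
remove-min → 30; now {56, 57, 59}
remove-min → 56; now {57, 59}
insert 31 → {31, 57, 59}

[28, 42, 29, 47, 53, 40, 27, 34, 54, 30, 56]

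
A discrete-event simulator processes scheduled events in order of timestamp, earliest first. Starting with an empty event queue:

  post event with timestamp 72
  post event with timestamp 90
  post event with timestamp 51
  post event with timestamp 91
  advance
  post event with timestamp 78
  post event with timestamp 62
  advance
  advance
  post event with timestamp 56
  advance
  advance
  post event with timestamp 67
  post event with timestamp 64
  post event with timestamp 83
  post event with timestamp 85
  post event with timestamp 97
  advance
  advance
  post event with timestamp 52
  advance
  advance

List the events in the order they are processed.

insert 72 → {72}
insert 90 → {72, 90}
insert 51 → {51, 72, 90}
insert 91 → {51, 72, 90, 91}
advance → 51; now {72, 90, 91}
insert 78 → {72, 78, 90, 91}
insert 62 → {62, 72, 78, 90, 91}
advance → 62; now {72, 78, 90, 91}
advance → 72; now {78, 90, 91}
insert 56 → {56, 78, 90, 91}
advance → 56; now {78, 90, 91}
advance → 78; now {90, 91}
insert 67 → {67, 90, 91}
insert 64 → {64, 67, 90, 91}
insert 83 → {64, 67, 83, 90, 91}
insert 85 → {64, 67, 83, 85, 90, 91}
insert 97 → {64, 67, 83, 85, 90, 91, 97}
advance → 64; now {67, 83, 85, 90, 91, 97}
advance → 67; now {83, 85, 90, 91, 97}
insert 52 → {52, 83, 85, 90, 91, 97}
advance → 52; now {83, 85, 90, 91, 97}
advance → 83; now {85, 90, 91, 97}

[51, 62, 72, 56, 78, 64, 67, 52, 83]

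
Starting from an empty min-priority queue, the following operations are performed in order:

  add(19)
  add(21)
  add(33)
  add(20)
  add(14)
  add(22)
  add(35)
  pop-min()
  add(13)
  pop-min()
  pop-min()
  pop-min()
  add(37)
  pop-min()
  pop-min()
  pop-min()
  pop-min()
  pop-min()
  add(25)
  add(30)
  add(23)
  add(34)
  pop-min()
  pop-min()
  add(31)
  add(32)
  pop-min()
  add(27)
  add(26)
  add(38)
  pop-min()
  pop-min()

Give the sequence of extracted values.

14, 13, 19, 20, 21, 22, 33, 35, 37, 23, 25, 30, 26, 27

insert 19 → {19}
insert 21 → {19, 21}
insert 33 → {19, 21, 33}
insert 20 → {19, 20, 21, 33}
insert 14 → {14, 19, 20, 21, 33}
insert 22 → {14, 19, 20, 21, 22, 33}
insert 35 → {14, 19, 20, 21, 22, 33, 35}
pop-min → 14; now {19, 20, 21, 22, 33, 35}
insert 13 → {13, 19, 20, 21, 22, 33, 35}
pop-min → 13; now {19, 20, 21, 22, 33, 35}
pop-min → 19; now {20, 21, 22, 33, 35}
pop-min → 20; now {21, 22, 33, 35}
insert 37 → {21, 22, 33, 35, 37}
pop-min → 21; now {22, 33, 35, 37}
pop-min → 22; now {33, 35, 37}
pop-min → 33; now {35, 37}
pop-min → 35; now {37}
pop-min → 37; now {}
insert 25 → {25}
insert 30 → {25, 30}
insert 23 → {23, 25, 30}
insert 34 → {23, 25, 30, 34}
pop-min → 23; now {25, 30, 34}
pop-min → 25; now {30, 34}
insert 31 → {30, 31, 34}
insert 32 → {30, 31, 32, 34}
pop-min → 30; now {31, 32, 34}
insert 27 → {27, 31, 32, 34}
insert 26 → {26, 27, 31, 32, 34}
insert 38 → {26, 27, 31, 32, 34, 38}
pop-min → 26; now {27, 31, 32, 34, 38}
pop-min → 27; now {31, 32, 34, 38}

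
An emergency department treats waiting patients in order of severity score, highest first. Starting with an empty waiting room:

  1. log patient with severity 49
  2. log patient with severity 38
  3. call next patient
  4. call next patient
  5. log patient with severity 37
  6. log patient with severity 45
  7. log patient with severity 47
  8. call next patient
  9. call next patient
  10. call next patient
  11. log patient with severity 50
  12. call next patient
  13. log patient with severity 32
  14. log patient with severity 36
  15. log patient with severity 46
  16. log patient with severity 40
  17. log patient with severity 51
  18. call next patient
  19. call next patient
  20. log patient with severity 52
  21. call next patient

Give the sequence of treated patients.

insert 49 → {49}
insert 38 → {49, 38}
call next patient → 49; now {38}
call next patient → 38; now {}
insert 37 → {37}
insert 45 → {45, 37}
insert 47 → {47, 45, 37}
call next patient → 47; now {45, 37}
call next patient → 45; now {37}
call next patient → 37; now {}
insert 50 → {50}
call next patient → 50; now {}
insert 32 → {32}
insert 36 → {36, 32}
insert 46 → {46, 36, 32}
insert 40 → {46, 40, 36, 32}
insert 51 → {51, 46, 40, 36, 32}
call next patient → 51; now {46, 40, 36, 32}
call next patient → 46; now {40, 36, 32}
insert 52 → {52, 40, 36, 32}
call next patient → 52; now {40, 36, 32}

[49, 38, 47, 45, 37, 50, 51, 46, 52]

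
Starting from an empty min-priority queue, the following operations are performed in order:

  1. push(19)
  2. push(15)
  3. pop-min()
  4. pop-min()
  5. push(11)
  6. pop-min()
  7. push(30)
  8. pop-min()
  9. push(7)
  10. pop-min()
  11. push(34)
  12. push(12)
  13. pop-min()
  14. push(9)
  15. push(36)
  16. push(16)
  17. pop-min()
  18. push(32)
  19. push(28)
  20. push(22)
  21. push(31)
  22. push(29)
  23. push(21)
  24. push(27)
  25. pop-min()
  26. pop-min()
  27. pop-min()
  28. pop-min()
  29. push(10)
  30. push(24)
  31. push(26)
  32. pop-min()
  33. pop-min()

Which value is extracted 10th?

insert 19 → {19}
insert 15 → {15, 19}
pop-min → 15; now {19}
pop-min → 19; now {}
insert 11 → {11}
pop-min → 11; now {}
insert 30 → {30}
pop-min → 30; now {}
insert 7 → {7}
pop-min → 7; now {}
insert 34 → {34}
insert 12 → {12, 34}
pop-min → 12; now {34}
insert 9 → {9, 34}
insert 36 → {9, 34, 36}
insert 16 → {9, 16, 34, 36}
pop-min → 9; now {16, 34, 36}
insert 32 → {16, 32, 34, 36}
insert 28 → {16, 28, 32, 34, 36}
insert 22 → {16, 22, 28, 32, 34, 36}
insert 31 → {16, 22, 28, 31, 32, 34, 36}
insert 29 → {16, 22, 28, 29, 31, 32, 34, 36}
insert 21 → {16, 21, 22, 28, 29, 31, 32, 34, 36}
insert 27 → {16, 21, 22, 27, 28, 29, 31, 32, 34, 36}
pop-min → 16; now {21, 22, 27, 28, 29, 31, 32, 34, 36}
pop-min → 21; now {22, 27, 28, 29, 31, 32, 34, 36}
pop-min → 22; now {27, 28, 29, 31, 32, 34, 36}
pop-min → 27; now {28, 29, 31, 32, 34, 36}
insert 10 → {10, 28, 29, 31, 32, 34, 36}
insert 24 → {10, 24, 28, 29, 31, 32, 34, 36}
insert 26 → {10, 24, 26, 28, 29, 31, 32, 34, 36}
pop-min → 10; now {24, 26, 28, 29, 31, 32, 34, 36}
pop-min → 24; now {26, 28, 29, 31, 32, 34, 36}

22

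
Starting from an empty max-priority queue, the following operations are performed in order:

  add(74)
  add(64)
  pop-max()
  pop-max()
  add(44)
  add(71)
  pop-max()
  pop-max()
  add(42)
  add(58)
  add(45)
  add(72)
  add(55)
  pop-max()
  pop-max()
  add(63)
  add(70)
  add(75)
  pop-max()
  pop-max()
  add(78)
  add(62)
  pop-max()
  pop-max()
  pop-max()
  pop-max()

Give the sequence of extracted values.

insert 74 → {74}
insert 64 → {74, 64}
pop-max → 74; now {64}
pop-max → 64; now {}
insert 44 → {44}
insert 71 → {71, 44}
pop-max → 71; now {44}
pop-max → 44; now {}
insert 42 → {42}
insert 58 → {58, 42}
insert 45 → {58, 45, 42}
insert 72 → {72, 58, 45, 42}
insert 55 → {72, 58, 55, 45, 42}
pop-max → 72; now {58, 55, 45, 42}
pop-max → 58; now {55, 45, 42}
insert 63 → {63, 55, 45, 42}
insert 70 → {70, 63, 55, 45, 42}
insert 75 → {75, 70, 63, 55, 45, 42}
pop-max → 75; now {70, 63, 55, 45, 42}
pop-max → 70; now {63, 55, 45, 42}
insert 78 → {78, 63, 55, 45, 42}
insert 62 → {78, 63, 62, 55, 45, 42}
pop-max → 78; now {63, 62, 55, 45, 42}
pop-max → 63; now {62, 55, 45, 42}
pop-max → 62; now {55, 45, 42}
pop-max → 55; now {45, 42}

[74, 64, 71, 44, 72, 58, 75, 70, 78, 63, 62, 55]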